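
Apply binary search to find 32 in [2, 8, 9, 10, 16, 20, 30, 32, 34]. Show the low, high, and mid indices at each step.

Binary search for 32 in [2, 8, 9, 10, 16, 20, 30, 32, 34]:

lo=0, hi=8, mid=4, arr[mid]=16 -> 16 < 32, search right half
lo=5, hi=8, mid=6, arr[mid]=30 -> 30 < 32, search right half
lo=7, hi=8, mid=7, arr[mid]=32 -> Found target at index 7!

Binary search finds 32 at index 7 after 3 comparisons. The search repeatedly halves the search space by comparing with the middle element.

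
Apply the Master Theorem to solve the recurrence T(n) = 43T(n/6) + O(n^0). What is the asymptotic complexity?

Master Theorem for T(n) = 43T(n/6) + O(n^0):

a = 43, b = 6, c = 0
log_b(a) = log_6(43) = 2.0992

Case 1: c = 0 < log_6(43) = 2.0992
T(n) = O(n^(log_6 43))

For T(n) = 43T(n/6) + O(n^0): log_6(43) = 2.0992. This is Case 1 of the Master Theorem (c < log_b(a), work dominated by leaves), giving O(n^(log_6 43)).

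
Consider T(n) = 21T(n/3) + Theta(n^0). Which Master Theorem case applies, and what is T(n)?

Master Theorem for T(n) = 21T(n/3) + O(n^0):

a = 21, b = 3, c = 0
log_b(a) = log_3(21) = 2.7712

Case 1: c = 0 < log_3(21) = 2.7712
T(n) = O(n^(log_3 21))

For T(n) = 21T(n/3) + O(n^0): log_3(21) = 2.7712. This is Case 1 of the Master Theorem (c < log_b(a), work dominated by leaves), giving O(n^(log_3 21)).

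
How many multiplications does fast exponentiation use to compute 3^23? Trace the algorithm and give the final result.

Computing 3^23 by squaring (build up from 3^1; each line after the first costs one multiplication):

3^1 = 3
3^2 = (3^1)^2 = 3^2 = 9
3^4 = (3^2)^2 = 9^2 = 81
3^5 = 3 * 3^4 = 3 * 81 = 243
3^10 = (3^5)^2 = 243^2 = 59049
3^11 = 3 * 3^10 = 3 * 59049 = 177147
3^22 = (3^11)^2 = 177147^2 = 31381059609
3^23 = 3 * 3^22 = 3 * 31381059609 = 94143178827

Result: 94143178827
Multiplications needed: 7 (7 lines after 3^1)

3^23 = 94143178827. Using exponentiation by squaring, this requires 7 multiplications. The key idea: if the exponent is even, square the half-power; if odd, multiply by the base once.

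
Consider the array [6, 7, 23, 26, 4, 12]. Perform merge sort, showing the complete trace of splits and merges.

Merge sort trace:

Split: [6, 7, 23, 26, 4, 12] -> [6, 7, 23] and [26, 4, 12]
  Split: [6, 7, 23] -> [6] and [7, 23]
    Split: [7, 23] -> [7] and [23]
    Merge: [7] + [23] -> [7, 23]
  Merge: [6] + [7, 23] -> [6, 7, 23]
  Split: [26, 4, 12] -> [26] and [4, 12]
    Split: [4, 12] -> [4] and [12]
    Merge: [4] + [12] -> [4, 12]
  Merge: [26] + [4, 12] -> [4, 12, 26]
Merge: [6, 7, 23] + [4, 12, 26] -> [4, 6, 7, 12, 23, 26]

Final sorted array: [4, 6, 7, 12, 23, 26]

The merge sort proceeds by recursively splitting the array and merging sorted halves.
After all merges, the sorted array is [4, 6, 7, 12, 23, 26].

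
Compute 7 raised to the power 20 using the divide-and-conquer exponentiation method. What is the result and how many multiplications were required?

Computing 7^20 by squaring (build up from 7^1; each line after the first costs one multiplication):

7^1 = 7
7^2 = (7^1)^2 = 7^2 = 49
7^4 = (7^2)^2 = 49^2 = 2401
7^5 = 7 * 7^4 = 7 * 2401 = 16807
7^10 = (7^5)^2 = 16807^2 = 282475249
7^20 = (7^10)^2 = 282475249^2 = 79792266297612001

Result: 79792266297612001
Multiplications needed: 5 (5 lines after 7^1)

7^20 = 79792266297612001. Using exponentiation by squaring, this requires 5 multiplications. The key idea: if the exponent is even, square the half-power; if odd, multiply by the base once.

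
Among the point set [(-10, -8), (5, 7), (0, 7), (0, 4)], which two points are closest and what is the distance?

Computing all pairwise distances among 4 points:

d((-10, -8), (5, 7)) = 21.2132
d((-10, -8), (0, 7)) = 18.0278
d((-10, -8), (0, 4)) = 15.6205
d((5, 7), (0, 7)) = 5.0
d((5, 7), (0, 4)) = 5.831
d((0, 7), (0, 4)) = 3.0 <-- minimum

Closest pair: (0, 7) and (0, 4) with distance 3.0

The closest pair is (0, 7) and (0, 4) with Euclidean distance 3.0. For 4 points, brute-force pairwise comparison is shown above. For large n, the divide-and-conquer algorithm (sort by x, recurse on halves, check the dividing strip) achieves O(n log n).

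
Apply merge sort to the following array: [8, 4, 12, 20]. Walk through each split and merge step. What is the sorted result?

Merge sort trace:

Split: [8, 4, 12, 20] -> [8, 4] and [12, 20]
  Split: [8, 4] -> [8] and [4]
  Merge: [8] + [4] -> [4, 8]
  Split: [12, 20] -> [12] and [20]
  Merge: [12] + [20] -> [12, 20]
Merge: [4, 8] + [12, 20] -> [4, 8, 12, 20]

Final sorted array: [4, 8, 12, 20]

The merge sort proceeds by recursively splitting the array and merging sorted halves.
After all merges, the sorted array is [4, 8, 12, 20].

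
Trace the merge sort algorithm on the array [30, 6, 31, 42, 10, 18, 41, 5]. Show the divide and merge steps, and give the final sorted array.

Merge sort trace:

Split: [30, 6, 31, 42, 10, 18, 41, 5] -> [30, 6, 31, 42] and [10, 18, 41, 5]
  Split: [30, 6, 31, 42] -> [30, 6] and [31, 42]
    Split: [30, 6] -> [30] and [6]
    Merge: [30] + [6] -> [6, 30]
    Split: [31, 42] -> [31] and [42]
    Merge: [31] + [42] -> [31, 42]
  Merge: [6, 30] + [31, 42] -> [6, 30, 31, 42]
  Split: [10, 18, 41, 5] -> [10, 18] and [41, 5]
    Split: [10, 18] -> [10] and [18]
    Merge: [10] + [18] -> [10, 18]
    Split: [41, 5] -> [41] and [5]
    Merge: [41] + [5] -> [5, 41]
  Merge: [10, 18] + [5, 41] -> [5, 10, 18, 41]
Merge: [6, 30, 31, 42] + [5, 10, 18, 41] -> [5, 6, 10, 18, 30, 31, 41, 42]

Final sorted array: [5, 6, 10, 18, 30, 31, 41, 42]

The merge sort proceeds by recursively splitting the array and merging sorted halves.
After all merges, the sorted array is [5, 6, 10, 18, 30, 31, 41, 42].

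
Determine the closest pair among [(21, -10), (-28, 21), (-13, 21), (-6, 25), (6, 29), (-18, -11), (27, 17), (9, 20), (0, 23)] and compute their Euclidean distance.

Computing all pairwise distances among 9 points:

d((21, -10), (-28, 21)) = 57.9828
d((21, -10), (-13, 21)) = 46.0109
d((21, -10), (-6, 25)) = 44.2041
d((21, -10), (6, 29)) = 41.7852
d((21, -10), (-18, -11)) = 39.0128
d((21, -10), (27, 17)) = 27.6586
d((21, -10), (9, 20)) = 32.311
d((21, -10), (0, 23)) = 39.1152
d((-28, 21), (-13, 21)) = 15.0
d((-28, 21), (-6, 25)) = 22.3607
d((-28, 21), (6, 29)) = 34.9285
d((-28, 21), (-18, -11)) = 33.5261
d((-28, 21), (27, 17)) = 55.1453
d((-28, 21), (9, 20)) = 37.0135
d((-28, 21), (0, 23)) = 28.0713
d((-13, 21), (-6, 25)) = 8.0623
d((-13, 21), (6, 29)) = 20.6155
d((-13, 21), (-18, -11)) = 32.3883
d((-13, 21), (27, 17)) = 40.1995
d((-13, 21), (9, 20)) = 22.0227
d((-13, 21), (0, 23)) = 13.1529
d((-6, 25), (6, 29)) = 12.6491
d((-6, 25), (-18, -11)) = 37.9473
d((-6, 25), (27, 17)) = 33.9559
d((-6, 25), (9, 20)) = 15.8114
d((-6, 25), (0, 23)) = 6.3246 <-- minimum
d((6, 29), (-18, -11)) = 46.6476
d((6, 29), (27, 17)) = 24.1868
d((6, 29), (9, 20)) = 9.4868
d((6, 29), (0, 23)) = 8.4853
d((-18, -11), (27, 17)) = 53.0
d((-18, -11), (9, 20)) = 41.1096
d((-18, -11), (0, 23)) = 38.4708
d((27, 17), (9, 20)) = 18.2483
d((27, 17), (0, 23)) = 27.6586
d((9, 20), (0, 23)) = 9.4868

Closest pair: (-6, 25) and (0, 23) with distance 6.3246

The closest pair is (-6, 25) and (0, 23) with Euclidean distance 6.3246. For 9 points, brute-force pairwise comparison is shown above. For large n, the divide-and-conquer algorithm (sort by x, recurse on halves, check the dividing strip) achieves O(n log n).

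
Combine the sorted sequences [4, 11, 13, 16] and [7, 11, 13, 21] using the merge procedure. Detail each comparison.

Merging process:

Compare 4 vs 7: take 4 from left. Merged: [4]
Compare 11 vs 7: take 7 from right. Merged: [4, 7]
Compare 11 vs 11: take 11 from left. Merged: [4, 7, 11]
Compare 13 vs 11: take 11 from right. Merged: [4, 7, 11, 11]
Compare 13 vs 13: take 13 from left. Merged: [4, 7, 11, 11, 13]
Compare 16 vs 13: take 13 from right. Merged: [4, 7, 11, 11, 13, 13]
Compare 16 vs 21: take 16 from left. Merged: [4, 7, 11, 11, 13, 13, 16]
Append remaining from right: [21]. Merged: [4, 7, 11, 11, 13, 13, 16, 21]

Final merged array: [4, 7, 11, 11, 13, 13, 16, 21]
Total comparisons: 7

The merged array is [4, 7, 11, 11, 13, 13, 16, 21], requiring 7 comparisons. The merge step runs in O(n) time where n is the total number of elements.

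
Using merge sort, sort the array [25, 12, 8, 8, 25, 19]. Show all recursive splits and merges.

Merge sort trace:

Split: [25, 12, 8, 8, 25, 19] -> [25, 12, 8] and [8, 25, 19]
  Split: [25, 12, 8] -> [25] and [12, 8]
    Split: [12, 8] -> [12] and [8]
    Merge: [12] + [8] -> [8, 12]
  Merge: [25] + [8, 12] -> [8, 12, 25]
  Split: [8, 25, 19] -> [8] and [25, 19]
    Split: [25, 19] -> [25] and [19]
    Merge: [25] + [19] -> [19, 25]
  Merge: [8] + [19, 25] -> [8, 19, 25]
Merge: [8, 12, 25] + [8, 19, 25] -> [8, 8, 12, 19, 25, 25]

Final sorted array: [8, 8, 12, 19, 25, 25]

The merge sort proceeds by recursively splitting the array and merging sorted halves.
After all merges, the sorted array is [8, 8, 12, 19, 25, 25].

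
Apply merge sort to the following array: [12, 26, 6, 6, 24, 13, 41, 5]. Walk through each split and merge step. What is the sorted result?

Merge sort trace:

Split: [12, 26, 6, 6, 24, 13, 41, 5] -> [12, 26, 6, 6] and [24, 13, 41, 5]
  Split: [12, 26, 6, 6] -> [12, 26] and [6, 6]
    Split: [12, 26] -> [12] and [26]
    Merge: [12] + [26] -> [12, 26]
    Split: [6, 6] -> [6] and [6]
    Merge: [6] + [6] -> [6, 6]
  Merge: [12, 26] + [6, 6] -> [6, 6, 12, 26]
  Split: [24, 13, 41, 5] -> [24, 13] and [41, 5]
    Split: [24, 13] -> [24] and [13]
    Merge: [24] + [13] -> [13, 24]
    Split: [41, 5] -> [41] and [5]
    Merge: [41] + [5] -> [5, 41]
  Merge: [13, 24] + [5, 41] -> [5, 13, 24, 41]
Merge: [6, 6, 12, 26] + [5, 13, 24, 41] -> [5, 6, 6, 12, 13, 24, 26, 41]

Final sorted array: [5, 6, 6, 12, 13, 24, 26, 41]

The merge sort proceeds by recursively splitting the array and merging sorted halves.
After all merges, the sorted array is [5, 6, 6, 12, 13, 24, 26, 41].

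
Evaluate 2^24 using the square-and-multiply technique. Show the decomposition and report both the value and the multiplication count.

Computing 2^24 by squaring (build up from 2^1; each line after the first costs one multiplication):

2^1 = 2
2^2 = (2^1)^2 = 2^2 = 4
2^3 = 2 * 2^2 = 2 * 4 = 8
2^6 = (2^3)^2 = 8^2 = 64
2^12 = (2^6)^2 = 64^2 = 4096
2^24 = (2^12)^2 = 4096^2 = 16777216

Result: 16777216
Multiplications needed: 5 (5 lines after 2^1)

2^24 = 16777216. Using exponentiation by squaring, this requires 5 multiplications. The key idea: if the exponent is even, square the half-power; if odd, multiply by the base once.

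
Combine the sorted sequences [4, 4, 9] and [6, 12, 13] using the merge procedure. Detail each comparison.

Merging process:

Compare 4 vs 6: take 4 from left. Merged: [4]
Compare 4 vs 6: take 4 from left. Merged: [4, 4]
Compare 9 vs 6: take 6 from right. Merged: [4, 4, 6]
Compare 9 vs 12: take 9 from left. Merged: [4, 4, 6, 9]
Append remaining from right: [12, 13]. Merged: [4, 4, 6, 9, 12, 13]

Final merged array: [4, 4, 6, 9, 12, 13]
Total comparisons: 4

The merged array is [4, 4, 6, 9, 12, 13], requiring 4 comparisons. The merge step runs in O(n) time where n is the total number of elements.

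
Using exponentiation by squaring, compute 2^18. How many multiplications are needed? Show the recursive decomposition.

Computing 2^18 by squaring (build up from 2^1; each line after the first costs one multiplication):

2^1 = 2
2^2 = (2^1)^2 = 2^2 = 4
2^4 = (2^2)^2 = 4^2 = 16
2^8 = (2^4)^2 = 16^2 = 256
2^9 = 2 * 2^8 = 2 * 256 = 512
2^18 = (2^9)^2 = 512^2 = 262144

Result: 262144
Multiplications needed: 5 (5 lines after 2^1)

2^18 = 262144. Using exponentiation by squaring, this requires 5 multiplications. The key idea: if the exponent is even, square the half-power; if odd, multiply by the base once.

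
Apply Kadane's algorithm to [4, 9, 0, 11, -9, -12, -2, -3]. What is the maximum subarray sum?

Using Kadane's algorithm on [4, 9, 0, 11, -9, -12, -2, -3]:

Scanning through the array:
Position 1 (value 9): max_ending_here = 13, max_so_far = 13
Position 2 (value 0): max_ending_here = 13, max_so_far = 13
Position 3 (value 11): max_ending_here = 24, max_so_far = 24
Position 4 (value -9): max_ending_here = 15, max_so_far = 24
Position 5 (value -12): max_ending_here = 3, max_so_far = 24
Position 6 (value -2): max_ending_here = 1, max_so_far = 24
Position 7 (value -3): max_ending_here = -2, max_so_far = 24

Maximum subarray: [4, 9, 0, 11]
Maximum sum: 24

The maximum subarray is [4, 9, 0, 11] with sum 24. This subarray runs from index 0 to index 3.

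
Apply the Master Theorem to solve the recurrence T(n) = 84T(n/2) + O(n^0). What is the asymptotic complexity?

Master Theorem for T(n) = 84T(n/2) + O(n^0):

a = 84, b = 2, c = 0
log_b(a) = log_2(84) = 6.3923

Case 1: c = 0 < log_2(84) = 6.3923
T(n) = O(n^(log_2 84))

For T(n) = 84T(n/2) + O(n^0): log_2(84) = 6.3923. This is Case 1 of the Master Theorem (c < log_b(a), work dominated by leaves), giving O(n^(log_2 84)).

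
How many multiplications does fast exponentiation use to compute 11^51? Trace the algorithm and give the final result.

Computing 11^51 by squaring (build up from 11^1; each line after the first costs one multiplication):

11^1 = 11
11^2 = (11^1)^2 = 11^2 = 121
11^3 = 11 * 11^2 = 11 * 121 = 1331
11^6 = (11^3)^2 = 1331^2 = 1771561
11^12 = (11^6)^2 = 1771561^2 = 3138428376721
11^24 = (11^12)^2 = 3138428376721^2 = 9849732675807611094711841
11^25 = 11 * 11^24 = 11 * 9849732675807611094711841 = 108347059433883722041830251
11^50 = (11^25)^2 = 108347059433883722041830251^2 = 11739085287969531650666649599035831993898213898723001
11^51 = 11 * 11^50 = 11 * 11739085287969531650666649599035831993898213898723001 = 129129938167664848157333145589394151932880352885953011

Result: 129129938167664848157333145589394151932880352885953011
Multiplications needed: 8 (8 lines after 11^1)

11^51 = 129129938167664848157333145589394151932880352885953011. Using exponentiation by squaring, this requires 8 multiplications. The key idea: if the exponent is even, square the half-power; if odd, multiply by the base once.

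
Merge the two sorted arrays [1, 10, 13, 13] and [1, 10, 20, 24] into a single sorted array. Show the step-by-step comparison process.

Merging process:

Compare 1 vs 1: take 1 from left. Merged: [1]
Compare 10 vs 1: take 1 from right. Merged: [1, 1]
Compare 10 vs 10: take 10 from left. Merged: [1, 1, 10]
Compare 13 vs 10: take 10 from right. Merged: [1, 1, 10, 10]
Compare 13 vs 20: take 13 from left. Merged: [1, 1, 10, 10, 13]
Compare 13 vs 20: take 13 from left. Merged: [1, 1, 10, 10, 13, 13]
Append remaining from right: [20, 24]. Merged: [1, 1, 10, 10, 13, 13, 20, 24]

Final merged array: [1, 1, 10, 10, 13, 13, 20, 24]
Total comparisons: 6

The merged array is [1, 1, 10, 10, 13, 13, 20, 24], requiring 6 comparisons. The merge step runs in O(n) time where n is the total number of elements.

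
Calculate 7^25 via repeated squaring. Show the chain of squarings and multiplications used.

Computing 7^25 by squaring (build up from 7^1; each line after the first costs one multiplication):

7^1 = 7
7^2 = (7^1)^2 = 7^2 = 49
7^3 = 7 * 7^2 = 7 * 49 = 343
7^6 = (7^3)^2 = 343^2 = 117649
7^12 = (7^6)^2 = 117649^2 = 13841287201
7^24 = (7^12)^2 = 13841287201^2 = 191581231380566414401
7^25 = 7 * 7^24 = 7 * 191581231380566414401 = 1341068619663964900807

Result: 1341068619663964900807
Multiplications needed: 6 (6 lines after 7^1)

7^25 = 1341068619663964900807. Using exponentiation by squaring, this requires 6 multiplications. The key idea: if the exponent is even, square the half-power; if odd, multiply by the base once.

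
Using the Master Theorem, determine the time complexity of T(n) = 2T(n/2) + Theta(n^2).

Master Theorem for T(n) = 2T(n/2) + O(n^2):

a = 2, b = 2, c = 2
log_b(a) = log_2(2) = 1.0000

Case 3: c = 2 > log_2(2) = 1.0000
T(n) = O(n^2) = O(n^2)

For T(n) = 2T(n/2) + O(n^2): log_2(2) = 1.0000. This is Case 3 of the Master Theorem (c > log_b(a), work dominated by root), giving O(n^2).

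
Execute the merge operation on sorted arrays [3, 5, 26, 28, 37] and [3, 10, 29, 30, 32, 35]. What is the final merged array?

Merging process:

Compare 3 vs 3: take 3 from left. Merged: [3]
Compare 5 vs 3: take 3 from right. Merged: [3, 3]
Compare 5 vs 10: take 5 from left. Merged: [3, 3, 5]
Compare 26 vs 10: take 10 from right. Merged: [3, 3, 5, 10]
Compare 26 vs 29: take 26 from left. Merged: [3, 3, 5, 10, 26]
Compare 28 vs 29: take 28 from left. Merged: [3, 3, 5, 10, 26, 28]
Compare 37 vs 29: take 29 from right. Merged: [3, 3, 5, 10, 26, 28, 29]
Compare 37 vs 30: take 30 from right. Merged: [3, 3, 5, 10, 26, 28, 29, 30]
Compare 37 vs 32: take 32 from right. Merged: [3, 3, 5, 10, 26, 28, 29, 30, 32]
Compare 37 vs 35: take 35 from right. Merged: [3, 3, 5, 10, 26, 28, 29, 30, 32, 35]
Append remaining from left: [37]. Merged: [3, 3, 5, 10, 26, 28, 29, 30, 32, 35, 37]

Final merged array: [3, 3, 5, 10, 26, 28, 29, 30, 32, 35, 37]
Total comparisons: 10

The merged array is [3, 3, 5, 10, 26, 28, 29, 30, 32, 35, 37], requiring 10 comparisons. The merge step runs in O(n) time where n is the total number of elements.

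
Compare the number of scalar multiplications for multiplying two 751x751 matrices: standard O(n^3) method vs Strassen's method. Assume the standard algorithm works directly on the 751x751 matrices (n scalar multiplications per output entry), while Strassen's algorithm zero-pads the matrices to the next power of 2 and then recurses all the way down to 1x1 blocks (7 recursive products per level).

Matrix multiplication for 751x751 matrices:

Strassen's algorithm requires power-of-2 dimensions. Pad 751x751 to 1024x1024 (next power of 2).

Standard algorithm: 751^3 = 423564751 multiplications
Strassen's algorithm: 7^(log2(1024)) = 7^10 = 282475249 multiplications
Savings: 423564751 - 282475249 = 141089502 multiplications

Standard: 423564751 multiplications (751^3). Strassen: 282475249 multiplications (7^10, after padding to 1024x1024). Strassen reduces 8 recursive multiplications to 7 at each level.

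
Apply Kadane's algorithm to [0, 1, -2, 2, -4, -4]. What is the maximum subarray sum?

Using Kadane's algorithm on [0, 1, -2, 2, -4, -4]:

Scanning through the array:
Position 1 (value 1): max_ending_here = 1, max_so_far = 1
Position 2 (value -2): max_ending_here = -1, max_so_far = 1
Position 3 (value 2): max_ending_here = 2, max_so_far = 2
Position 4 (value -4): max_ending_here = -2, max_so_far = 2
Position 5 (value -4): max_ending_here = -4, max_so_far = 2

Maximum subarray: [2]
Maximum sum: 2

The maximum subarray is [2] with sum 2. This subarray runs from index 3 to index 3.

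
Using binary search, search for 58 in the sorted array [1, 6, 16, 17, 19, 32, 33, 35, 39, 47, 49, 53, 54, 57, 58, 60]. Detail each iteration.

Binary search for 58 in [1, 6, 16, 17, 19, 32, 33, 35, 39, 47, 49, 53, 54, 57, 58, 60]:

lo=0, hi=15, mid=7, arr[mid]=35 -> 35 < 58, search right half
lo=8, hi=15, mid=11, arr[mid]=53 -> 53 < 58, search right half
lo=12, hi=15, mid=13, arr[mid]=57 -> 57 < 58, search right half
lo=14, hi=15, mid=14, arr[mid]=58 -> Found target at index 14!

Binary search finds 58 at index 14 after 4 comparisons. The search repeatedly halves the search space by comparing with the middle element.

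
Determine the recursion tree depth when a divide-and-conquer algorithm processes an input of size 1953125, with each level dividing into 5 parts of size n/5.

For divide and conquer with division factor 5:

Problem sizes at each level:
Level 0: 1953125
Level 1: 390625
Level 2: 78125
Level 3: 15625
Level 4: 3125
Level 5: 625
Level 6: 125
Level 7: 25
Level 8: 5
Level 9: 1

The root is level 0 and the size-1 base case is level 9 (the tree spans levels 0 through 9, i.e. 10 levels counting the root), so the depth is the number of divisions: log_5(1953125) = 9

The recursion tree depth is log_5(1953125) = 9. At each level, the problem size is divided by 5, so it takes 9 divisions to reduce to a base case of size 1. The algorithm makes 5 recursive calls at each level.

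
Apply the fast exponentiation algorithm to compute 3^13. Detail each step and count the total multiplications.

Computing 3^13 by squaring (build up from 3^1; each line after the first costs one multiplication):

3^1 = 3
3^2 = (3^1)^2 = 3^2 = 9
3^3 = 3 * 3^2 = 3 * 9 = 27
3^6 = (3^3)^2 = 27^2 = 729
3^12 = (3^6)^2 = 729^2 = 531441
3^13 = 3 * 3^12 = 3 * 531441 = 1594323

Result: 1594323
Multiplications needed: 5 (5 lines after 3^1)

3^13 = 1594323. Using exponentiation by squaring, this requires 5 multiplications. The key idea: if the exponent is even, square the half-power; if odd, multiply by the base once.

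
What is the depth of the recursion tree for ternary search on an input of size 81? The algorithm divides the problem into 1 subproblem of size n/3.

For divide and conquer with division factor 3:

Problem sizes at each level:
Level 0: 81
Level 1: 27
Level 2: 9
Level 3: 3
Level 4: 1

The root is level 0 and the size-1 base case is level 4 (the tree spans levels 0 through 4, i.e. 5 levels counting the root), so the depth is the number of divisions: log_3(81) = 4

The recursion tree depth is log_3(81) = 4. At each level, the problem size is divided by 3, so it takes 4 divisions to reduce to a base case of size 1. The algorithm makes 1 recursive call at each level.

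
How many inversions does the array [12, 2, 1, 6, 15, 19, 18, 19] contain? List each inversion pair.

Finding inversions in [12, 2, 1, 6, 15, 19, 18, 19]:

(0, 1): arr[0]=12 > arr[1]=2
(0, 2): arr[0]=12 > arr[2]=1
(0, 3): arr[0]=12 > arr[3]=6
(1, 2): arr[1]=2 > arr[2]=1
(5, 6): arr[5]=19 > arr[6]=18

Total inversions: 5

The array has 5 inversion(s): (0,1), (0,2), (0,3), (1,2), (5,6). Each pair (i,j) satisfies i < j and arr[i] > arr[j].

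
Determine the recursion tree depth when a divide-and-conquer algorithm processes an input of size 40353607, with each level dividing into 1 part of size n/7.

For divide and conquer with division factor 7:

Problem sizes at each level:
Level 0: 40353607
Level 1: 5764801
Level 2: 823543
Level 3: 117649
Level 4: 16807
Level 5: 2401
Level 6: 343
Level 7: 49
Level 8: 7
Level 9: 1

The root is level 0 and the size-1 base case is level 9 (the tree spans levels 0 through 9, i.e. 10 levels counting the root), so the depth is the number of divisions: log_7(40353607) = 9

The recursion tree depth is log_7(40353607) = 9. At each level, the problem size is divided by 7, so it takes 9 divisions to reduce to a base case of size 1. The algorithm makes 1 recursive call at each level.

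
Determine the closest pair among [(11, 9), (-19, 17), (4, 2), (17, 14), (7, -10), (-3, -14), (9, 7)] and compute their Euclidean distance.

Computing all pairwise distances among 7 points:

d((11, 9), (-19, 17)) = 31.0483
d((11, 9), (4, 2)) = 9.8995
d((11, 9), (17, 14)) = 7.8102
d((11, 9), (7, -10)) = 19.4165
d((11, 9), (-3, -14)) = 26.9258
d((11, 9), (9, 7)) = 2.8284 <-- minimum
d((-19, 17), (4, 2)) = 27.4591
d((-19, 17), (17, 14)) = 36.1248
d((-19, 17), (7, -10)) = 37.4833
d((-19, 17), (-3, -14)) = 34.8855
d((-19, 17), (9, 7)) = 29.7321
d((4, 2), (17, 14)) = 17.6918
d((4, 2), (7, -10)) = 12.3693
d((4, 2), (-3, -14)) = 17.4642
d((4, 2), (9, 7)) = 7.0711
d((17, 14), (7, -10)) = 26.0
d((17, 14), (-3, -14)) = 34.4093
d((17, 14), (9, 7)) = 10.6301
d((7, -10), (-3, -14)) = 10.7703
d((7, -10), (9, 7)) = 17.1172
d((-3, -14), (9, 7)) = 24.1868

Closest pair: (11, 9) and (9, 7) with distance 2.8284

The closest pair is (11, 9) and (9, 7) with Euclidean distance 2.8284. For 7 points, brute-force pairwise comparison is shown above. For large n, the divide-and-conquer algorithm (sort by x, recurse on halves, check the dividing strip) achieves O(n log n).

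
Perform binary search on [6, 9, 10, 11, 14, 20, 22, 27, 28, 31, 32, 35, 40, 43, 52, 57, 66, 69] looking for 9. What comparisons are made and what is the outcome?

Binary search for 9 in [6, 9, 10, 11, 14, 20, 22, 27, 28, 31, 32, 35, 40, 43, 52, 57, 66, 69]:

lo=0, hi=17, mid=8, arr[mid]=28 -> 28 > 9, search left half
lo=0, hi=7, mid=3, arr[mid]=11 -> 11 > 9, search left half
lo=0, hi=2, mid=1, arr[mid]=9 -> Found target at index 1!

Binary search finds 9 at index 1 after 3 comparisons. The search repeatedly halves the search space by comparing with the middle element.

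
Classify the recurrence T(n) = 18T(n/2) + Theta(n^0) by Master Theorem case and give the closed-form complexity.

Master Theorem for T(n) = 18T(n/2) + O(n^0):

a = 18, b = 2, c = 0
log_b(a) = log_2(18) = 4.1699

Case 1: c = 0 < log_2(18) = 4.1699
T(n) = O(n^(log_2 18))

For T(n) = 18T(n/2) + O(n^0): log_2(18) = 4.1699. This is Case 1 of the Master Theorem (c < log_b(a), work dominated by leaves), giving O(n^(log_2 18)).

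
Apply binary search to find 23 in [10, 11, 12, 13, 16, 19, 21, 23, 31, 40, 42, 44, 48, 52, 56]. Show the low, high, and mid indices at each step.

Binary search for 23 in [10, 11, 12, 13, 16, 19, 21, 23, 31, 40, 42, 44, 48, 52, 56]:

lo=0, hi=14, mid=7, arr[mid]=23 -> Found target at index 7!

Binary search finds 23 at index 7 after 1 comparisons. The search repeatedly halves the search space by comparing with the middle element.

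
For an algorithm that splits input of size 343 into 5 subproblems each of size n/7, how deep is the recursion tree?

For divide and conquer with division factor 7:

Problem sizes at each level:
Level 0: 343
Level 1: 49
Level 2: 7
Level 3: 1

The root is level 0 and the size-1 base case is level 3 (the tree spans levels 0 through 3, i.e. 4 levels counting the root), so the depth is the number of divisions: log_7(343) = 3

The recursion tree depth is log_7(343) = 3. At each level, the problem size is divided by 7, so it takes 3 divisions to reduce to a base case of size 1. The algorithm makes 5 recursive calls at each level.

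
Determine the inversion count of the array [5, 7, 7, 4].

Finding inversions in [5, 7, 7, 4]:

(0, 3): arr[0]=5 > arr[3]=4
(1, 3): arr[1]=7 > arr[3]=4
(2, 3): arr[2]=7 > arr[3]=4

Total inversions: 3

The array has 3 inversion(s): (0,3), (1,3), (2,3). Each pair (i,j) satisfies i < j and arr[i] > arr[j].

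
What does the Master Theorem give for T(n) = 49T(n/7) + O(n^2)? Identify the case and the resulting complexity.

Master Theorem for T(n) = 49T(n/7) + O(n^2):

a = 49, b = 7, c = 2
log_b(a) = log_7(49) = 2.0000

Case 2: c = 2 = log_7(49) = 2.0000
T(n) = O(n^2 log n) = O(n^2 log n)

For T(n) = 49T(n/7) + O(n^2): log_7(49) = 2.0000. This is Case 2 of the Master Theorem (c = log_b(a), equal work at all levels), giving O(n^2 log n).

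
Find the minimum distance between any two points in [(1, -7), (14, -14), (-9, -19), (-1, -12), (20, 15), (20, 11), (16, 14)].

Computing all pairwise distances among 7 points:

d((1, -7), (14, -14)) = 14.7648
d((1, -7), (-9, -19)) = 15.6205
d((1, -7), (-1, -12)) = 5.3852
d((1, -7), (20, 15)) = 29.0689
d((1, -7), (20, 11)) = 26.1725
d((1, -7), (16, 14)) = 25.807
d((14, -14), (-9, -19)) = 23.5372
d((14, -14), (-1, -12)) = 15.1327
d((14, -14), (20, 15)) = 29.6142
d((14, -14), (20, 11)) = 25.7099
d((14, -14), (16, 14)) = 28.0713
d((-9, -19), (-1, -12)) = 10.6301
d((-9, -19), (20, 15)) = 44.6878
d((-9, -19), (20, 11)) = 41.7253
d((-9, -19), (16, 14)) = 41.4005
d((-1, -12), (20, 15)) = 34.2053
d((-1, -12), (20, 11)) = 31.1448
d((-1, -12), (16, 14)) = 31.0644
d((20, 15), (20, 11)) = 4.0 <-- minimum
d((20, 15), (16, 14)) = 4.1231
d((20, 11), (16, 14)) = 5.0

Closest pair: (20, 15) and (20, 11) with distance 4.0

The closest pair is (20, 15) and (20, 11) with Euclidean distance 4.0. For 7 points, brute-force pairwise comparison is shown above. For large n, the divide-and-conquer algorithm (sort by x, recurse on halves, check the dividing strip) achieves O(n log n).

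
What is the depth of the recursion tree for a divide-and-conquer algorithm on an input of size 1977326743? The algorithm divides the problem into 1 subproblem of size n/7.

For divide and conquer with division factor 7:

Problem sizes at each level:
Level 0: 1977326743
Level 1: 282475249
Level 2: 40353607
Level 3: 5764801
Level 4: 823543
Level 5: 117649
Level 6: 16807
Level 7: 2401
Level 8: 343
Level 9: 49
Level 10: 7
Level 11: 1

The root is level 0 and the size-1 base case is level 11 (the tree spans levels 0 through 11, i.e. 12 levels counting the root), so the depth is the number of divisions: log_7(1977326743) = 11

The recursion tree depth is log_7(1977326743) = 11. At each level, the problem size is divided by 7, so it takes 11 divisions to reduce to a base case of size 1. The algorithm makes 1 recursive call at each level.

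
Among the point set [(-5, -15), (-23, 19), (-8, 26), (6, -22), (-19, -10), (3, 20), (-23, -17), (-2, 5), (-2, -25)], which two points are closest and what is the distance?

Computing all pairwise distances among 9 points:

d((-5, -15), (-23, 19)) = 38.4708
d((-5, -15), (-8, 26)) = 41.1096
d((-5, -15), (6, -22)) = 13.0384
d((-5, -15), (-19, -10)) = 14.8661
d((-5, -15), (3, 20)) = 35.9026
d((-5, -15), (-23, -17)) = 18.1108
d((-5, -15), (-2, 5)) = 20.2237
d((-5, -15), (-2, -25)) = 10.4403
d((-23, 19), (-8, 26)) = 16.5529
d((-23, 19), (6, -22)) = 50.2195
d((-23, 19), (-19, -10)) = 29.2746
d((-23, 19), (3, 20)) = 26.0192
d((-23, 19), (-23, -17)) = 36.0
d((-23, 19), (-2, 5)) = 25.2389
d((-23, 19), (-2, -25)) = 48.7545
d((-8, 26), (6, -22)) = 50.0
d((-8, 26), (-19, -10)) = 37.6431
d((-8, 26), (3, 20)) = 12.53
d((-8, 26), (-23, -17)) = 45.5412
d((-8, 26), (-2, 5)) = 21.8403
d((-8, 26), (-2, -25)) = 51.3517
d((6, -22), (-19, -10)) = 27.7308
d((6, -22), (3, 20)) = 42.107
d((6, -22), (-23, -17)) = 29.4279
d((6, -22), (-2, 5)) = 28.1603
d((6, -22), (-2, -25)) = 8.544
d((-19, -10), (3, 20)) = 37.2022
d((-19, -10), (-23, -17)) = 8.0623 <-- minimum
d((-19, -10), (-2, 5)) = 22.6716
d((-19, -10), (-2, -25)) = 22.6716
d((3, 20), (-23, -17)) = 45.2217
d((3, 20), (-2, 5)) = 15.8114
d((3, 20), (-2, -25)) = 45.2769
d((-23, -17), (-2, 5)) = 30.4138
d((-23, -17), (-2, -25)) = 22.4722
d((-2, 5), (-2, -25)) = 30.0

Closest pair: (-19, -10) and (-23, -17) with distance 8.0623

The closest pair is (-19, -10) and (-23, -17) with Euclidean distance 8.0623. For 9 points, brute-force pairwise comparison is shown above. For large n, the divide-and-conquer algorithm (sort by x, recurse on halves, check the dividing strip) achieves O(n log n).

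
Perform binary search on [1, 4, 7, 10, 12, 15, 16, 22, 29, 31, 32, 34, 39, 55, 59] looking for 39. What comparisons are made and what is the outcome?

Binary search for 39 in [1, 4, 7, 10, 12, 15, 16, 22, 29, 31, 32, 34, 39, 55, 59]:

lo=0, hi=14, mid=7, arr[mid]=22 -> 22 < 39, search right half
lo=8, hi=14, mid=11, arr[mid]=34 -> 34 < 39, search right half
lo=12, hi=14, mid=13, arr[mid]=55 -> 55 > 39, search left half
lo=12, hi=12, mid=12, arr[mid]=39 -> Found target at index 12!

Binary search finds 39 at index 12 after 4 comparisons. The search repeatedly halves the search space by comparing with the middle element.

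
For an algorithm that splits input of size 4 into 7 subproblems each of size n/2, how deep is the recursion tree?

For divide and conquer with division factor 2:

Problem sizes at each level:
Level 0: 4
Level 1: 2
Level 2: 1

The root is level 0 and the size-1 base case is level 2 (the tree spans levels 0 through 2, i.e. 3 levels counting the root), so the depth is the number of divisions: log_2(4) = 2

The recursion tree depth is log_2(4) = 2. At each level, the problem size is divided by 2, so it takes 2 divisions to reduce to a base case of size 1. The algorithm makes 7 recursive calls at each level.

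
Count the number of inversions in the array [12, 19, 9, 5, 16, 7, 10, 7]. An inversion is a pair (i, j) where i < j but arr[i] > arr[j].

Finding inversions in [12, 19, 9, 5, 16, 7, 10, 7]:

(0, 2): arr[0]=12 > arr[2]=9
(0, 3): arr[0]=12 > arr[3]=5
(0, 5): arr[0]=12 > arr[5]=7
(0, 6): arr[0]=12 > arr[6]=10
(0, 7): arr[0]=12 > arr[7]=7
(1, 2): arr[1]=19 > arr[2]=9
(1, 3): arr[1]=19 > arr[3]=5
(1, 4): arr[1]=19 > arr[4]=16
(1, 5): arr[1]=19 > arr[5]=7
(1, 6): arr[1]=19 > arr[6]=10
(1, 7): arr[1]=19 > arr[7]=7
(2, 3): arr[2]=9 > arr[3]=5
(2, 5): arr[2]=9 > arr[5]=7
(2, 7): arr[2]=9 > arr[7]=7
(4, 5): arr[4]=16 > arr[5]=7
(4, 6): arr[4]=16 > arr[6]=10
(4, 7): arr[4]=16 > arr[7]=7
(6, 7): arr[6]=10 > arr[7]=7

Total inversions: 18

The array has 18 inversion(s): (0,2), (0,3), (0,5), (0,6), (0,7), (1,2), (1,3), (1,4), (1,5), (1,6), (1,7), (2,3), (2,5), (2,7), (4,5), (4,6), (4,7), (6,7). Each pair (i,j) satisfies i < j and arr[i] > arr[j].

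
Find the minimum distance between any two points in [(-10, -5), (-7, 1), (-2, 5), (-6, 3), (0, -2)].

Computing all pairwise distances among 5 points:

d((-10, -5), (-7, 1)) = 6.7082
d((-10, -5), (-2, 5)) = 12.8062
d((-10, -5), (-6, 3)) = 8.9443
d((-10, -5), (0, -2)) = 10.4403
d((-7, 1), (-2, 5)) = 6.4031
d((-7, 1), (-6, 3)) = 2.2361 <-- minimum
d((-7, 1), (0, -2)) = 7.6158
d((-2, 5), (-6, 3)) = 4.4721
d((-2, 5), (0, -2)) = 7.2801
d((-6, 3), (0, -2)) = 7.8102

Closest pair: (-7, 1) and (-6, 3) with distance 2.2361

The closest pair is (-7, 1) and (-6, 3) with Euclidean distance 2.2361. For 5 points, brute-force pairwise comparison is shown above. For large n, the divide-and-conquer algorithm (sort by x, recurse on halves, check the dividing strip) achieves O(n log n).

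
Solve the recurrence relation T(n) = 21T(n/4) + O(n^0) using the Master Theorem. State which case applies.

Master Theorem for T(n) = 21T(n/4) + O(n^0):

a = 21, b = 4, c = 0
log_b(a) = log_4(21) = 2.1962

Case 1: c = 0 < log_4(21) = 2.1962
T(n) = O(n^(log_4 21))

For T(n) = 21T(n/4) + O(n^0): log_4(21) = 2.1962. This is Case 1 of the Master Theorem (c < log_b(a), work dominated by leaves), giving O(n^(log_4 21)).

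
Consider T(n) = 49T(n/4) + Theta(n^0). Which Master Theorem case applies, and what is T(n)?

Master Theorem for T(n) = 49T(n/4) + O(n^0):

a = 49, b = 4, c = 0
log_b(a) = log_4(49) = 2.8074

Case 1: c = 0 < log_4(49) = 2.8074
T(n) = O(n^(log_4 49))

For T(n) = 49T(n/4) + O(n^0): log_4(49) = 2.8074. This is Case 1 of the Master Theorem (c < log_b(a), work dominated by leaves), giving O(n^(log_4 49)).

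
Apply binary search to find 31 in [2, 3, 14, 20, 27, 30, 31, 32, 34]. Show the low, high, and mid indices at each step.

Binary search for 31 in [2, 3, 14, 20, 27, 30, 31, 32, 34]:

lo=0, hi=8, mid=4, arr[mid]=27 -> 27 < 31, search right half
lo=5, hi=8, mid=6, arr[mid]=31 -> Found target at index 6!

Binary search finds 31 at index 6 after 2 comparisons. The search repeatedly halves the search space by comparing with the middle element.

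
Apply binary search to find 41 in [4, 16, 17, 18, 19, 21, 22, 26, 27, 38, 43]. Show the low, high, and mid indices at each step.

Binary search for 41 in [4, 16, 17, 18, 19, 21, 22, 26, 27, 38, 43]:

lo=0, hi=10, mid=5, arr[mid]=21 -> 21 < 41, search right half
lo=6, hi=10, mid=8, arr[mid]=27 -> 27 < 41, search right half
lo=9, hi=10, mid=9, arr[mid]=38 -> 38 < 41, search right half
lo=10, hi=10, mid=10, arr[mid]=43 -> 43 > 41, search left half
lo=10 > hi=9, target 41 not found

Binary search determines that 41 is not in the array after 4 comparisons. The search space was exhausted without finding the target.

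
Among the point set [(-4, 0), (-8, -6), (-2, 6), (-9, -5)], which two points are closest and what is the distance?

Computing all pairwise distances among 4 points:

d((-4, 0), (-8, -6)) = 7.2111
d((-4, 0), (-2, 6)) = 6.3246
d((-4, 0), (-9, -5)) = 7.0711
d((-8, -6), (-2, 6)) = 13.4164
d((-8, -6), (-9, -5)) = 1.4142 <-- minimum
d((-2, 6), (-9, -5)) = 13.0384

Closest pair: (-8, -6) and (-9, -5) with distance 1.4142

The closest pair is (-8, -6) and (-9, -5) with Euclidean distance 1.4142. For 4 points, brute-force pairwise comparison is shown above. For large n, the divide-and-conquer algorithm (sort by x, recurse on halves, check the dividing strip) achieves O(n log n).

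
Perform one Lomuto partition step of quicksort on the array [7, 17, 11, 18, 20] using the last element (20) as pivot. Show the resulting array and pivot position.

Lomuto partition with pivot = 20:

Initial array: [7, 17, 11, 18, 20]

arr[0]=7 <= 20: swap with position 0, array becomes [7, 17, 11, 18, 20]
arr[1]=17 <= 20: swap with position 1, array becomes [7, 17, 11, 18, 20]
arr[2]=11 <= 20: swap with position 2, array becomes [7, 17, 11, 18, 20]
arr[3]=18 <= 20: swap with position 3, array becomes [7, 17, 11, 18, 20]

Place pivot at position 4: [7, 17, 11, 18, 20]
Pivot position: 4

After partitioning with pivot 20, the array becomes [7, 17, 11, 18, 20]. The pivot is placed at index 4. All elements to the left of the pivot are <= 20, and all elements to the right are > 20.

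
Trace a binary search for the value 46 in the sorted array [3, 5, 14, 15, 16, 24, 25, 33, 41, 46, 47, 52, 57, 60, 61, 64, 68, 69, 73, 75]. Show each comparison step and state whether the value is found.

Binary search for 46 in [3, 5, 14, 15, 16, 24, 25, 33, 41, 46, 47, 52, 57, 60, 61, 64, 68, 69, 73, 75]:

lo=0, hi=19, mid=9, arr[mid]=46 -> Found target at index 9!

Binary search finds 46 at index 9 after 1 comparisons. The search repeatedly halves the search space by comparing with the middle element.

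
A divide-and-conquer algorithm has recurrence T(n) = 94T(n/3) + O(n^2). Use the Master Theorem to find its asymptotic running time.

Master Theorem for T(n) = 94T(n/3) + O(n^2):

a = 94, b = 3, c = 2
log_b(a) = log_3(94) = 4.1355

Case 1: c = 2 < log_3(94) = 4.1355
T(n) = O(n^(log_3 94))

For T(n) = 94T(n/3) + O(n^2): log_3(94) = 4.1355. This is Case 1 of the Master Theorem (c < log_b(a), work dominated by leaves), giving O(n^(log_3 94)).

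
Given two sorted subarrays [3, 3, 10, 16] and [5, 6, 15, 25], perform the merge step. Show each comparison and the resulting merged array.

Merging process:

Compare 3 vs 5: take 3 from left. Merged: [3]
Compare 3 vs 5: take 3 from left. Merged: [3, 3]
Compare 10 vs 5: take 5 from right. Merged: [3, 3, 5]
Compare 10 vs 6: take 6 from right. Merged: [3, 3, 5, 6]
Compare 10 vs 15: take 10 from left. Merged: [3, 3, 5, 6, 10]
Compare 16 vs 15: take 15 from right. Merged: [3, 3, 5, 6, 10, 15]
Compare 16 vs 25: take 16 from left. Merged: [3, 3, 5, 6, 10, 15, 16]
Append remaining from right: [25]. Merged: [3, 3, 5, 6, 10, 15, 16, 25]

Final merged array: [3, 3, 5, 6, 10, 15, 16, 25]
Total comparisons: 7

The merged array is [3, 3, 5, 6, 10, 15, 16, 25], requiring 7 comparisons. The merge step runs in O(n) time where n is the total number of elements.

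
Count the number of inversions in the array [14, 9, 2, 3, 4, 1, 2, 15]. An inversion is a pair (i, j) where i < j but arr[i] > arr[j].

Finding inversions in [14, 9, 2, 3, 4, 1, 2, 15]:

(0, 1): arr[0]=14 > arr[1]=9
(0, 2): arr[0]=14 > arr[2]=2
(0, 3): arr[0]=14 > arr[3]=3
(0, 4): arr[0]=14 > arr[4]=4
(0, 5): arr[0]=14 > arr[5]=1
(0, 6): arr[0]=14 > arr[6]=2
(1, 2): arr[1]=9 > arr[2]=2
(1, 3): arr[1]=9 > arr[3]=3
(1, 4): arr[1]=9 > arr[4]=4
(1, 5): arr[1]=9 > arr[5]=1
(1, 6): arr[1]=9 > arr[6]=2
(2, 5): arr[2]=2 > arr[5]=1
(3, 5): arr[3]=3 > arr[5]=1
(3, 6): arr[3]=3 > arr[6]=2
(4, 5): arr[4]=4 > arr[5]=1
(4, 6): arr[4]=4 > arr[6]=2

Total inversions: 16

The array has 16 inversion(s): (0,1), (0,2), (0,3), (0,4), (0,5), (0,6), (1,2), (1,3), (1,4), (1,5), (1,6), (2,5), (3,5), (3,6), (4,5), (4,6). Each pair (i,j) satisfies i < j and arr[i] > arr[j].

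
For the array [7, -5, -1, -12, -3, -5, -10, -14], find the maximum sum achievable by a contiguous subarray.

Using Kadane's algorithm on [7, -5, -1, -12, -3, -5, -10, -14]:

Scanning through the array:
Position 1 (value -5): max_ending_here = 2, max_so_far = 7
Position 2 (value -1): max_ending_here = 1, max_so_far = 7
Position 3 (value -12): max_ending_here = -11, max_so_far = 7
Position 4 (value -3): max_ending_here = -3, max_so_far = 7
Position 5 (value -5): max_ending_here = -5, max_so_far = 7
Position 6 (value -10): max_ending_here = -10, max_so_far = 7
Position 7 (value -14): max_ending_here = -14, max_so_far = 7

Maximum subarray: [7]
Maximum sum: 7

The maximum subarray is [7] with sum 7. This subarray runs from index 0 to index 0.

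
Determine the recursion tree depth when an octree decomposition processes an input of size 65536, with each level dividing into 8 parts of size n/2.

For divide and conquer with division factor 2:

Problem sizes at each level:
Level 0: 65536
Level 1: 32768
Level 2: 16384
Level 3: 8192
Level 4: 4096
Level 5: 2048
Level 6: 1024
Level 7: 512
Level 8: 256
Level 9: 128
Level 10: 64
Level 11: 32
Level 12: 16
Level 13: 8
Level 14: 4
Level 15: 2
Level 16: 1

The root is level 0 and the size-1 base case is level 16 (the tree spans levels 0 through 16, i.e. 17 levels counting the root), so the depth is the number of divisions: log_2(65536) = 16

The recursion tree depth is log_2(65536) = 16. At each level, the problem size is divided by 2, so it takes 16 divisions to reduce to a base case of size 1. The algorithm makes 8 recursive calls at each level.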